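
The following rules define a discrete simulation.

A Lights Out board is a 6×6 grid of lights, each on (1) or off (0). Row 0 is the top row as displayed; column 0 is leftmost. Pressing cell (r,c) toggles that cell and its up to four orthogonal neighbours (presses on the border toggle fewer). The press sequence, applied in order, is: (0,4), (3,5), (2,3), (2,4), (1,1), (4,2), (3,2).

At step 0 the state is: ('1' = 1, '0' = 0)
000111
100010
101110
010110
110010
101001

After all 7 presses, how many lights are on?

k=0  000111
100010
101110
010110
110010
101001
k=1  000000
100000
101110
010110
110010
101001
k=2  000000
100000
101111
010101
110011
101001
k=3  000000
100100
100001
010001
110011
101001
k=4  000000
100110
100110
010011
110011
101001
k=5  010000
011110
110110
010011
110011
101001
k=6  010000
011110
110110
011011
101111
100001
k=7  010000
011110
111110
000111
100111
100001

19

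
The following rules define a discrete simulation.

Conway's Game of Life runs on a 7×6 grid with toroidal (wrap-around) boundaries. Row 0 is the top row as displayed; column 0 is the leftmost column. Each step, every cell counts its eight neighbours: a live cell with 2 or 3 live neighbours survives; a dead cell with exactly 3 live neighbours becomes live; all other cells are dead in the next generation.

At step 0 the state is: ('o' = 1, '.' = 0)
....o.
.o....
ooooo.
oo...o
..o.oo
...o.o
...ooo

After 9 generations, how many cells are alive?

8

k=0  ....o.
.o....
ooooo.
oo...o
..o.oo
...o.o
...ooo
k=1  ...ooo
oo..oo
...oo.
......
.ooo..
o.o...
...o.o
k=2  ..oo..
o.o...
o..oo.
....o.
.ooo..
o...o.
o.oo.o
k=3  o...oo
..o.oo
.o.oo.
.o..oo
.ooooo
o...o.
o.o..o
k=4  ......
.oo...
.o....
.o....
.oo...
......
...o..
k=5  ..o...
.oo...
oo....
oo....
.oo...
..o...
......
k=6  .oo...
o.o...
......
......
o.o...
.oo...
......
k=7  .oo...
..o...
......
......
..o...
.oo...
......
k=8  .oo...
.oo...
......
......
.oo...
.oo...
......
k=9  .oo...
.oo...
......
......
.oo...
.oo...
......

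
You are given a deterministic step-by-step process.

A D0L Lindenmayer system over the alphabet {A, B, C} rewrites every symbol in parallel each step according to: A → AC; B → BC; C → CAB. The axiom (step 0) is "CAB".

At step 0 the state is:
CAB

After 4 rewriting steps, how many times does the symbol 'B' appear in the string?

29

[0] CAB
[1] CABACBC
[2] CABACBCACCABBCCAB
[3] CABACBCACCABBCCABACCABCABACBCBCCABCABACBC
[4] CABACBCACCABBCCABACCABCABACBCBCCABCABACBCACCABCABACBCCABACBCACCABBCCABBCCABCABACBCCABACBCACCABBCCAB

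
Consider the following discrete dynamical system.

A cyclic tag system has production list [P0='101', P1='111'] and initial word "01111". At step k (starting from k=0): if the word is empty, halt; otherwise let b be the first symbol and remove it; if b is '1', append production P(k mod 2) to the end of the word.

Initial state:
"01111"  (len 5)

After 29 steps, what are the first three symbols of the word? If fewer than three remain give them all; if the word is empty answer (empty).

0) "01111"  (len 5)
1) "1111"  (len 4)
2) "111111"  (len 6)
3) "11111101"  (len 8)
4) "1111101111"  (len 10)
5) "111101111101"  (len 12)
6) "11101111101111"  (len 14)
7) "1101111101111101"  (len 16)
8) "101111101111101111"  (len 18)
9) "01111101111101111101"  (len 20)
10) "1111101111101111101"  (len 19)
11) "111101111101111101101"  (len 21)
12) "11101111101111101101111"  (len 23)
13) "1101111101111101101111101"  (len 25)
14) "101111101111101101111101111"  (len 27)
15) "01111101111101101111101111101"  (len 29)
16) "1111101111101101111101111101"  (len 28)
17) "111101111101101111101111101101"  (len 30)
18) "11101111101101111101111101101111"  (len 32)
19) "1101111101101111101111101101111101"  (len 34)
20) "101111101101111101111101101111101111"  (len 36)
21) "01111101101111101111101101111101111101"  (len 38)
22) "1111101101111101111101101111101111101"  (len 37)
23) "111101101111101111101101111101111101101"  (len 39)
24) "11101101111101111101101111101111101101111"  (len 41)
25) "1101101111101111101101111101111101101111101"  (len 43)
26) "101101111101111101101111101111101101111101111"  (len 45)
27) "01101111101111101101111101111101101111101111101"  (len 47)
28) "1101111101111101101111101111101101111101111101"  (len 46)
29) "101111101111101101111101111101101111101111101101"  (len 48)

101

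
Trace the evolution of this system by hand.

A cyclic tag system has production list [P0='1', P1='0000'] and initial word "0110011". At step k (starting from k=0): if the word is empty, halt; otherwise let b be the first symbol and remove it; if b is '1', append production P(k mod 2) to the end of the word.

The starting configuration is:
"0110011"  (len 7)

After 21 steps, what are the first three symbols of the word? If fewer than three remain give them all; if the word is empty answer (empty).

1

0) "0110011"  (len 7)
1) "110011"  (len 6)
2) "100110000"  (len 9)
3) "001100001"  (len 9)
4) "01100001"  (len 8)
5) "1100001"  (len 7)
6) "1000010000"  (len 10)
7) "0000100001"  (len 10)
8) "000100001"  (len 9)
9) "00100001"  (len 8)
10) "0100001"  (len 7)
11) "100001"  (len 6)
12) "000010000"  (len 9)
13) "00010000"  (len 8)
14) "0010000"  (len 7)
15) "010000"  (len 6)
16) "10000"  (len 5)
17) "00001"  (len 5)
18) "0001"  (len 4)
19) "001"  (len 3)
20) "01"  (len 2)
21) "1"  (len 1)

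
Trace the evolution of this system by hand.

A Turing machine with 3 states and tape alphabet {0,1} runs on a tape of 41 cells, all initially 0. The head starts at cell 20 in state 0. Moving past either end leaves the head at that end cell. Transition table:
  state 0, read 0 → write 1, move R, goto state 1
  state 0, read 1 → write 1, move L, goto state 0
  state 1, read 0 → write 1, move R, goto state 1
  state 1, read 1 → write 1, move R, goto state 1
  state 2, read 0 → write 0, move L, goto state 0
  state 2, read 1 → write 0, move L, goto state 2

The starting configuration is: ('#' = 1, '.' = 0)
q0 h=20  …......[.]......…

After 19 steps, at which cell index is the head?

0) q0 h=20  …......[.]......…
1) q1 h=21  ….....#[.]......…
2) q1 h=22  …....##[.]......…
3) q1 h=23  …...###[.]......…
4) q1 h=24  …..####[.]......…
5) q1 h=25  ….#####[.]......…
6) q1 h=26  …######[.]......…
7) q1 h=27  …######[.]......…
8) q1 h=28  …######[.]......…
9) q1 h=29  …######[.]......…
10) q1 h=30  …######[.]......…
11) q1 h=31  …######[.]......…
12) q1 h=32  …######[.]......…
13) q1 h=33  …######[.]......…
14) q1 h=34  …######[.]......|
15) q1 h=35  …######[.].....|
16) q1 h=36  …######[.]....|
17) q1 h=37  …######[.]...|
18) q1 h=38  …######[.]..|
19) q1 h=39  …######[.].|

39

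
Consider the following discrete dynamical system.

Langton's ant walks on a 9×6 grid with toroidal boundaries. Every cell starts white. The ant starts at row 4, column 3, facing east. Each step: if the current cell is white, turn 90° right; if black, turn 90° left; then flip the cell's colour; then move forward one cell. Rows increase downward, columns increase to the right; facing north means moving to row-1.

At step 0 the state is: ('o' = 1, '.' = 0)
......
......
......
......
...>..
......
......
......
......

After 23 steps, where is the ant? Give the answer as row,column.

step 0: ......
......
......
......
...>..
......
......
......
......
step 1: ......
......
......
......
...o..
...v..
......
......
......
step 2: ......
......
......
......
...o..
..<o..
......
......
......
step 3: ......
......
......
......
..^o..
..oo..
......
......
......
step 4: ......
......
......
......
..o>..
..oo..
......
......
......
step 5: ......
......
......
...^..
..o...
..oo..
......
......
......
step 6: ......
......
......
...o>.
..o...
..oo..
......
......
......
step 7: ......
......
......
...oo.
..o.v.
..oo..
......
......
......
step 8: ......
......
......
...oo.
..o<o.
..oo..
......
......
......
step 9: ......
......
......
...^o.
..ooo.
..oo..
......
......
......
step 10: ......
......
......
..<.o.
..ooo.
..oo..
......
......
......
step 11: ......
......
..^...
..o.o.
..ooo.
..oo..
......
......
......
step 12: ......
......
..o>..
..o.o.
..ooo.
..oo..
......
......
......
step 13: ......
......
..oo..
..ovo.
..ooo.
..oo..
......
......
......
step 14: ......
......
..oo..
..<oo.
..ooo.
..oo..
......
......
......
step 15: ......
......
..oo..
...oo.
..voo.
..oo..
......
......
......
step 16: ......
......
..oo..
...oo.
...>o.
..oo..
......
......
......
step 17: ......
......
..oo..
...^o.
....o.
..oo..
......
......
......
step 18: ......
......
..oo..
..<.o.
....o.
..oo..
......
......
......
step 19: ......
......
..^o..
..o.o.
....o.
..oo..
......
......
......
step 20: ......
......
.<.o..
..o.o.
....o.
..oo..
......
......
......
step 21: ......
.^....
.o.o..
..o.o.
....o.
..oo..
......
......
......
step 22: ......
.o>...
.o.o..
..o.o.
....o.
..oo..
......
......
......
step 23: ......
.oo...
.ovo..
..o.o.
....o.
..oo..
......
......
......

2,2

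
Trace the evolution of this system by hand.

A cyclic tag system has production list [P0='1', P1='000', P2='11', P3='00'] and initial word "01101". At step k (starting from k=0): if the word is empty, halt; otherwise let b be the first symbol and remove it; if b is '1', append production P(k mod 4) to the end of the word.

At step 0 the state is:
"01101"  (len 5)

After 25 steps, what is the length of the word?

0) "01101"  (len 5)
1) "1101"  (len 4)
2) "101000"  (len 6)
3) "0100011"  (len 7)
4) "100011"  (len 6)
5) "000111"  (len 6)
6) "00111"  (len 5)
7) "0111"  (len 4)
8) "111"  (len 3)
9) "111"  (len 3)
10) "11000"  (len 5)
11) "100011"  (len 6)
12) "0001100"  (len 7)
13) "001100"  (len 6)
14) "01100"  (len 5)
15) "1100"  (len 4)
16) "10000"  (len 5)
17) "00001"  (len 5)
18) "0001"  (len 4)
19) "001"  (len 3)
20) "01"  (len 2)
21) "1"  (len 1)
22) "000"  (len 3)
23) "00"  (len 2)
24) "0"  (len 1)
25) (halted — word empty)

0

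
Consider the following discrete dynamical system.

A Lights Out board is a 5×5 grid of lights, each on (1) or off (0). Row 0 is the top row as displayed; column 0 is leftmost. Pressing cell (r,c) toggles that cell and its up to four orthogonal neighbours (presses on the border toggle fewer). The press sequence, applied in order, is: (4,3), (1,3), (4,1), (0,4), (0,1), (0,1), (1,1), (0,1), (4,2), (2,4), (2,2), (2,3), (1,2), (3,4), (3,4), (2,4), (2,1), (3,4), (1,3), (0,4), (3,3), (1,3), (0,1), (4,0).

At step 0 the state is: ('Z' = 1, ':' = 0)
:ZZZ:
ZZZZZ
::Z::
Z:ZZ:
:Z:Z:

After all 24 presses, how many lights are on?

6

0) :ZZZ:
ZZZZZ
::Z::
Z:ZZ:
:Z:Z:
1) :ZZZ:
ZZZZZ
::Z::
Z:Z::
:ZZ:Z
2) :ZZ::
ZZ:::
::ZZ:
Z:Z::
:ZZ:Z
3) :ZZ::
ZZ:::
::ZZ:
ZZZ::
Z:::Z
4) :ZZZZ
ZZ::Z
::ZZ:
ZZZ::
Z:::Z
5) Z::ZZ
Z:::Z
::ZZ:
ZZZ::
Z:::Z
6) :ZZZZ
ZZ::Z
::ZZ:
ZZZ::
Z:::Z
7) ::ZZZ
::Z:Z
:ZZZ:
ZZZ::
Z:::Z
8) ZZ:ZZ
:ZZ:Z
:ZZZ:
ZZZ::
Z:::Z
9) ZZ:ZZ
:ZZ:Z
:ZZZ:
ZZ:::
ZZZZZ
10) ZZ:ZZ
:ZZ::
:ZZ:Z
ZZ::Z
ZZZZZ
11) ZZ:ZZ
:Z:::
:::ZZ
ZZZ:Z
ZZZZZ
12) ZZ:ZZ
:Z:Z:
::Z::
ZZZZZ
ZZZZZ
13) ZZZZZ
::Z::
:::::
ZZZZZ
ZZZZZ
14) ZZZZZ
::Z::
::::Z
ZZZ::
ZZZZ:
15) ZZZZZ
::Z::
:::::
ZZZZZ
ZZZZZ
16) ZZZZZ
::Z:Z
:::ZZ
ZZZZ:
ZZZZZ
17) ZZZZZ
:ZZ:Z
ZZZZZ
Z:ZZ:
ZZZZZ
18) ZZZZZ
:ZZ:Z
ZZZZ:
Z:Z:Z
ZZZZ:
19) ZZZ:Z
:Z:Z:
ZZZ::
Z:Z:Z
ZZZZ:
20) ZZZZ:
:Z:ZZ
ZZZ::
Z:Z:Z
ZZZZ:
21) ZZZZ:
:Z:ZZ
ZZZZ:
Z::Z:
ZZZ::
22) ZZZ::
:ZZ::
ZZZ::
Z::Z:
ZZZ::
23) :::::
::Z::
ZZZ::
Z::Z:
ZZZ::
24) :::::
::Z::
ZZZ::
:::Z:
::Z::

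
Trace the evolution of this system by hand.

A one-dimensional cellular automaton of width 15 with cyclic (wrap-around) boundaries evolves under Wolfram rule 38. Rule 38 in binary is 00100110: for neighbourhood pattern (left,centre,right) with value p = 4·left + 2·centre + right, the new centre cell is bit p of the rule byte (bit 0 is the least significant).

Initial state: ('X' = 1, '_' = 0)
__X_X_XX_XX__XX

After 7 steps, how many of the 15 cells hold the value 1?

4

gen 0: __X_X_XX_XX__XX
gen 1: _XXXXX__X___X__
gen 2: X______XX__XX__
gen 3: X_____X___X___X
gen 4: _____XX__XX__X_
gen 5: ____X___X___XX_
gen 6: ___XX__XX__X___
gen 7: __X___X___XX___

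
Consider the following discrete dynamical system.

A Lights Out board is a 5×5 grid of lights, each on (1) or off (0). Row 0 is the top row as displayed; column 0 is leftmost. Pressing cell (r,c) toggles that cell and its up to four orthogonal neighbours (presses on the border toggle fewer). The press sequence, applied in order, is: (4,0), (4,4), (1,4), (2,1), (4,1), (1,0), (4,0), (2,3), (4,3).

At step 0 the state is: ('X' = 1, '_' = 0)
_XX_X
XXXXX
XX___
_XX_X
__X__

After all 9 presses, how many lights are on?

13

[0] _XX_X
XXXXX
XX___
_XX_X
__X__
[1] _XX_X
XXXXX
XX___
XXX_X
XXX__
[2] _XX_X
XXXXX
XX___
XXX__
XXXXX
[3] _XX__
XXX__
XX__X
XXX__
XXXXX
[4] _XX__
X_X__
__X_X
X_X__
XXXXX
[5] _XX__
X_X__
__X_X
XXX__
___XX
[6] XXX__
_XX__
X_X_X
XXX__
___XX
[7] XXX__
_XX__
X_X_X
_XX__
XX_XX
[8] XXX__
_XXX_
X__X_
_XXX_
XX_XX
[9] XXX__
_XXX_
X__X_
_XX__
XXX__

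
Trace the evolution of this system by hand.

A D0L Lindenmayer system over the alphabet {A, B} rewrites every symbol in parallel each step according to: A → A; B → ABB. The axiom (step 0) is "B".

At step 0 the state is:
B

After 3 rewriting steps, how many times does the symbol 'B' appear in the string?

k=0  B
k=1  ABB
k=2  AABBABB
k=3  AAABBABBAABBABB

8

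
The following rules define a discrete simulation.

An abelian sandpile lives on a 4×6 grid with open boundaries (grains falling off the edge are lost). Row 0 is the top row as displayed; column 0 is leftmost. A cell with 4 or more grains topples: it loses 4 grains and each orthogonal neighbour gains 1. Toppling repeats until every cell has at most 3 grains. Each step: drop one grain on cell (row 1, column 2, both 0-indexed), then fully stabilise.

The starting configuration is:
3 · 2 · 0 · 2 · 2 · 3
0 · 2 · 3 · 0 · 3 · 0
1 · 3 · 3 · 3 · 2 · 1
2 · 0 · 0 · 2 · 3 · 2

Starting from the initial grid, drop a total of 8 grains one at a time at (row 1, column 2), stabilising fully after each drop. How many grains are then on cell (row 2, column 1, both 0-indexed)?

gen 0: 3 · 2 · 0 · 2 · 2 · 3
0 · 2 · 3 · 0 · 3 · 0
1 · 3 · 3 · 3 · 2 · 1
2 · 0 · 0 · 2 · 3 · 2
gen 1: 3 · 3 · 1 · 2 · 2 · 3
1 · 0 · 2 · 2 · 3 · 0
2 · 1 · 2 · 0 · 3 · 1
2 · 1 · 1 · 3 · 3 · 2
gen 2: 3 · 3 · 1 · 2 · 2 · 3
1 · 0 · 3 · 2 · 3 · 0
2 · 1 · 2 · 0 · 3 · 1
2 · 1 · 1 · 3 · 3 · 2
gen 3: 3 · 3 · 2 · 2 · 2 · 3
1 · 1 · 0 · 3 · 3 · 0
2 · 1 · 3 · 0 · 3 · 1
2 · 1 · 1 · 3 · 3 · 2
gen 4: 3 · 3 · 2 · 2 · 2 · 3
1 · 1 · 1 · 3 · 3 · 0
2 · 1 · 3 · 0 · 3 · 1
2 · 1 · 1 · 3 · 3 · 2
gen 5: 3 · 3 · 2 · 2 · 2 · 3
1 · 1 · 2 · 3 · 3 · 0
2 · 1 · 3 · 0 · 3 · 1
2 · 1 · 1 · 3 · 3 · 2
gen 6: 3 · 3 · 2 · 2 · 2 · 3
1 · 1 · 3 · 3 · 3 · 0
2 · 1 · 3 · 0 · 3 · 1
2 · 1 · 1 · 3 · 3 · 2
gen 7: 3 · 3 · 3 · 3 · 3 · 3
1 · 2 · 2 · 2 · 1 · 1
2 · 2 · 1 · 0 · 2 · 2
2 · 1 · 3 · 1 · 1 · 3
gen 8: 3 · 3 · 3 · 3 · 3 · 3
1 · 2 · 3 · 2 · 1 · 1
2 · 2 · 1 · 0 · 2 · 2
2 · 1 · 3 · 1 · 1 · 3

2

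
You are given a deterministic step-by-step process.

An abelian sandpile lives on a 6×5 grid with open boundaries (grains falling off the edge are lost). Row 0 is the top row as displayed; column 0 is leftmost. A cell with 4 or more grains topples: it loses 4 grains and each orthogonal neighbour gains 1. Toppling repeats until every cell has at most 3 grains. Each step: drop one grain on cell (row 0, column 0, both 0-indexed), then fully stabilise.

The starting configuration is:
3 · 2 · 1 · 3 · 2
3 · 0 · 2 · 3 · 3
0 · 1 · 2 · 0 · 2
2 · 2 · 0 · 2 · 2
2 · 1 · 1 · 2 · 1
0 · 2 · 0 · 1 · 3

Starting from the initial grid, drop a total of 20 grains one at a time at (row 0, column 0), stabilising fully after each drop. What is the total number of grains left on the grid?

52

step 0: 3 · 2 · 1 · 3 · 2
3 · 0 · 2 · 3 · 3
0 · 1 · 2 · 0 · 2
2 · 2 · 0 · 2 · 2
2 · 1 · 1 · 2 · 1
0 · 2 · 0 · 1 · 3
step 1: 1 · 3 · 1 · 3 · 2
0 · 1 · 2 · 3 · 3
1 · 1 · 2 · 0 · 2
2 · 2 · 0 · 2 · 2
2 · 1 · 1 · 2 · 1
0 · 2 · 0 · 1 · 3
step 2: 2 · 3 · 1 · 3 · 2
0 · 1 · 2 · 3 · 3
1 · 1 · 2 · 0 · 2
2 · 2 · 0 · 2 · 2
2 · 1 · 1 · 2 · 1
0 · 2 · 0 · 1 · 3
step 3: 3 · 3 · 1 · 3 · 2
0 · 1 · 2 · 3 · 3
1 · 1 · 2 · 0 · 2
2 · 2 · 0 · 2 · 2
2 · 1 · 1 · 2 · 1
0 · 2 · 0 · 1 · 3
step 4: 1 · 0 · 2 · 3 · 2
1 · 2 · 2 · 3 · 3
1 · 1 · 2 · 0 · 2
2 · 2 · 0 · 2 · 2
2 · 1 · 1 · 2 · 1
0 · 2 · 0 · 1 · 3
step 5: 2 · 0 · 2 · 3 · 2
1 · 2 · 2 · 3 · 3
1 · 1 · 2 · 0 · 2
2 · 2 · 0 · 2 · 2
2 · 1 · 1 · 2 · 1
0 · 2 · 0 · 1 · 3
step 6: 3 · 0 · 2 · 3 · 2
1 · 2 · 2 · 3 · 3
1 · 1 · 2 · 0 · 2
2 · 2 · 0 · 2 · 2
2 · 1 · 1 · 2 · 1
0 · 2 · 0 · 1 · 3
step 7: 0 · 1 · 2 · 3 · 2
2 · 2 · 2 · 3 · 3
1 · 1 · 2 · 0 · 2
2 · 2 · 0 · 2 · 2
2 · 1 · 1 · 2 · 1
0 · 2 · 0 · 1 · 3
step 8: 1 · 1 · 2 · 3 · 2
2 · 2 · 2 · 3 · 3
1 · 1 · 2 · 0 · 2
2 · 2 · 0 · 2 · 2
2 · 1 · 1 · 2 · 1
0 · 2 · 0 · 1 · 3
step 9: 2 · 1 · 2 · 3 · 2
2 · 2 · 2 · 3 · 3
1 · 1 · 2 · 0 · 2
2 · 2 · 0 · 2 · 2
2 · 1 · 1 · 2 · 1
0 · 2 · 0 · 1 · 3
step 10: 3 · 1 · 2 · 3 · 2
2 · 2 · 2 · 3 · 3
1 · 1 · 2 · 0 · 2
2 · 2 · 0 · 2 · 2
2 · 1 · 1 · 2 · 1
0 · 2 · 0 · 1 · 3
step 11: 0 · 2 · 2 · 3 · 2
3 · 2 · 2 · 3 · 3
1 · 1 · 2 · 0 · 2
2 · 2 · 0 · 2 · 2
2 · 1 · 1 · 2 · 1
0 · 2 · 0 · 1 · 3
step 12: 1 · 2 · 2 · 3 · 2
3 · 2 · 2 · 3 · 3
1 · 1 · 2 · 0 · 2
2 · 2 · 0 · 2 · 2
2 · 1 · 1 · 2 · 1
0 · 2 · 0 · 1 · 3
step 13: 2 · 2 · 2 · 3 · 2
3 · 2 · 2 · 3 · 3
1 · 1 · 2 · 0 · 2
2 · 2 · 0 · 2 · 2
2 · 1 · 1 · 2 · 1
0 · 2 · 0 · 1 · 3
step 14: 3 · 2 · 2 · 3 · 2
3 · 2 · 2 · 3 · 3
1 · 1 · 2 · 0 · 2
2 · 2 · 0 · 2 · 2
2 · 1 · 1 · 2 · 1
0 · 2 · 0 · 1 · 3
step 15: 1 · 3 · 2 · 3 · 2
0 · 3 · 2 · 3 · 3
2 · 1 · 2 · 0 · 2
2 · 2 · 0 · 2 · 2
2 · 1 · 1 · 2 · 1
0 · 2 · 0 · 1 · 3
step 16: 2 · 3 · 2 · 3 · 2
0 · 3 · 2 · 3 · 3
2 · 1 · 2 · 0 · 2
2 · 2 · 0 · 2 · 2
2 · 1 · 1 · 2 · 1
0 · 2 · 0 · 1 · 3
step 17: 3 · 3 · 2 · 3 · 2
0 · 3 · 2 · 3 · 3
2 · 1 · 2 · 0 · 2
2 · 2 · 0 · 2 · 2
2 · 1 · 1 · 2 · 1
0 · 2 · 0 · 1 · 3
step 18: 1 · 1 · 3 · 3 · 2
2 · 0 · 3 · 3 · 3
2 · 2 · 2 · 0 · 2
2 · 2 · 0 · 2 · 2
2 · 1 · 1 · 2 · 1
0 · 2 · 0 · 1 · 3
step 19: 2 · 1 · 3 · 3 · 2
2 · 0 · 3 · 3 · 3
2 · 2 · 2 · 0 · 2
2 · 2 · 0 · 2 · 2
2 · 1 · 1 · 2 · 1
0 · 2 · 0 · 1 · 3
step 20: 3 · 1 · 3 · 3 · 2
2 · 0 · 3 · 3 · 3
2 · 2 · 2 · 0 · 2
2 · 2 · 0 · 2 · 2
2 · 1 · 1 · 2 · 1
0 · 2 · 0 · 1 · 3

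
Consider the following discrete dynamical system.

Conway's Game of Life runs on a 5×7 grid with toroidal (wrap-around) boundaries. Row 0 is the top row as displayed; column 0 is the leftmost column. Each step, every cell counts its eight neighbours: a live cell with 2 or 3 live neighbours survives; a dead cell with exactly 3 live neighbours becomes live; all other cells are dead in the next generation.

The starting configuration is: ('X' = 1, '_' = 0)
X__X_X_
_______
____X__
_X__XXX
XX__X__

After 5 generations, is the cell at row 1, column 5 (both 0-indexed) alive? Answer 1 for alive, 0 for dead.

1

0) X__X_X_
_______
____X__
_X__XXX
XX__X__
1) XX__X_X
____X__
____X__
_X_XX_X
_XXX___
2) XX__XX_
X__XX__
____X__
XX__XX_
______X
3) XX_XXX_
XX_X__X
XX____X
X___XXX
_______
4) _X_XXX_
___X___
__X_X__
_X___X_
_X_X___
5) ___X___
_____X_
__XXX__
_X_XX__
XX_X_X_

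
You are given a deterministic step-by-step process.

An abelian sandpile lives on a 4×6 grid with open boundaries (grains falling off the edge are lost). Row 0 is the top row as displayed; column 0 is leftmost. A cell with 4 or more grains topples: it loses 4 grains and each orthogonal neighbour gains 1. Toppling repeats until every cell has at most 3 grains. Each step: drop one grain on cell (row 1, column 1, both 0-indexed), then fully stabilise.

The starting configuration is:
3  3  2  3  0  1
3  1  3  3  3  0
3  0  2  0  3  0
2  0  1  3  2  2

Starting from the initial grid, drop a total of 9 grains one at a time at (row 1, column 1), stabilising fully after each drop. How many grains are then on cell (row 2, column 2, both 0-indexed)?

t=0: 3  3  2  3  0  1
3  1  3  3  3  0
3  0  2  0  3  0
2  0  1  3  2  2
t=1: 3  3  2  3  0  1
3  2  3  3  3  0
3  0  2  0  3  0
2  0  1  3  2  2
t=2: 3  3  2  3  0  1
3  3  3  3  3  0
3  0  2  0  3  0
2  0  1  3  2  2
t=3: 1  2  1  1  2  1
2  3  2  2  1  1
0  2  3  2  0  1
3  0  1  3  3  2
t=4: 1  3  1  1  2  1
3  0  3  2  1  1
0  3  3  2  0  1
3  0  1  3  3  2
t=5: 1  3  1  1  2  1
3  1  3  2  1  1
0  3  3  2  0  1
3  0  1  3  3  2
t=6: 1  3  1  1  2  1
3  2  3  2  1  1
0  3  3  2  0  1
3  0  1  3  3  2
t=7: 1  3  1  1  2  1
3  3  3  2  1  1
0  3  3  2  0  1
3  0  1  3  3  2
t=8: 3  1  3  1  2  1
1  0  2  3  1  1
2  2  1  3  0  1
3  1  2  3  3  2
t=9: 3  1  3  1  2  1
1  1  2  3  1  1
2  2  1  3  0  1
3  1  2  3  3  2

1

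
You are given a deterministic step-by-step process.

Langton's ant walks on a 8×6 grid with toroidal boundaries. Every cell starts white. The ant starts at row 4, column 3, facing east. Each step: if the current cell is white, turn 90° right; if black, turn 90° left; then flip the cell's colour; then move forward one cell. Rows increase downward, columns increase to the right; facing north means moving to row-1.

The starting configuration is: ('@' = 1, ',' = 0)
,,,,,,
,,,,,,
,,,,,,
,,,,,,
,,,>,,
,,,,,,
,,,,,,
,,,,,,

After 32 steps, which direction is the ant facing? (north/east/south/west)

west

[0] ,,,,,,
,,,,,,
,,,,,,
,,,,,,
,,,>,,
,,,,,,
,,,,,,
,,,,,,
[1] ,,,,,,
,,,,,,
,,,,,,
,,,,,,
,,,@,,
,,,v,,
,,,,,,
,,,,,,
[2] ,,,,,,
,,,,,,
,,,,,,
,,,,,,
,,,@,,
,,<@,,
,,,,,,
,,,,,,
[3] ,,,,,,
,,,,,,
,,,,,,
,,,,,,
,,^@,,
,,@@,,
,,,,,,
,,,,,,
[4] ,,,,,,
,,,,,,
,,,,,,
,,,,,,
,,@>,,
,,@@,,
,,,,,,
,,,,,,
[5] ,,,,,,
,,,,,,
,,,,,,
,,,^,,
,,@,,,
,,@@,,
,,,,,,
,,,,,,
[6] ,,,,,,
,,,,,,
,,,,,,
,,,@>,
,,@,,,
,,@@,,
,,,,,,
,,,,,,
[7] ,,,,,,
,,,,,,
,,,,,,
,,,@@,
,,@,v,
,,@@,,
,,,,,,
,,,,,,
[8] ,,,,,,
,,,,,,
,,,,,,
,,,@@,
,,@<@,
,,@@,,
,,,,,,
,,,,,,
[9] ,,,,,,
,,,,,,
,,,,,,
,,,^@,
,,@@@,
,,@@,,
,,,,,,
,,,,,,
[10] ,,,,,,
,,,,,,
,,,,,,
,,<,@,
,,@@@,
,,@@,,
,,,,,,
,,,,,,
[11] ,,,,,,
,,,,,,
,,^,,,
,,@,@,
,,@@@,
,,@@,,
,,,,,,
,,,,,,
[12] ,,,,,,
,,,,,,
,,@>,,
,,@,@,
,,@@@,
,,@@,,
,,,,,,
,,,,,,
[13] ,,,,,,
,,,,,,
,,@@,,
,,@v@,
,,@@@,
,,@@,,
,,,,,,
,,,,,,
[14] ,,,,,,
,,,,,,
,,@@,,
,,<@@,
,,@@@,
,,@@,,
,,,,,,
,,,,,,
[15] ,,,,,,
,,,,,,
,,@@,,
,,,@@,
,,v@@,
,,@@,,
,,,,,,
,,,,,,
[16] ,,,,,,
,,,,,,
,,@@,,
,,,@@,
,,,>@,
,,@@,,
,,,,,,
,,,,,,
[17] ,,,,,,
,,,,,,
,,@@,,
,,,^@,
,,,,@,
,,@@,,
,,,,,,
,,,,,,
[18] ,,,,,,
,,,,,,
,,@@,,
,,<,@,
,,,,@,
,,@@,,
,,,,,,
,,,,,,
[19] ,,,,,,
,,,,,,
,,^@,,
,,@,@,
,,,,@,
,,@@,,
,,,,,,
,,,,,,
[20] ,,,,,,
,,,,,,
,<,@,,
,,@,@,
,,,,@,
,,@@,,
,,,,,,
,,,,,,
[21] ,,,,,,
,^,,,,
,@,@,,
,,@,@,
,,,,@,
,,@@,,
,,,,,,
,,,,,,
[22] ,,,,,,
,@>,,,
,@,@,,
,,@,@,
,,,,@,
,,@@,,
,,,,,,
,,,,,,
[23] ,,,,,,
,@@,,,
,@v@,,
,,@,@,
,,,,@,
,,@@,,
,,,,,,
,,,,,,
[24] ,,,,,,
,@@,,,
,<@@,,
,,@,@,
,,,,@,
,,@@,,
,,,,,,
,,,,,,
[25] ,,,,,,
,@@,,,
,,@@,,
,v@,@,
,,,,@,
,,@@,,
,,,,,,
,,,,,,
[26] ,,,,,,
,@@,,,
,,@@,,
<@@,@,
,,,,@,
,,@@,,
,,,,,,
,,,,,,
[27] ,,,,,,
,@@,,,
^,@@,,
@@@,@,
,,,,@,
,,@@,,
,,,,,,
,,,,,,
[28] ,,,,,,
,@@,,,
@>@@,,
@@@,@,
,,,,@,
,,@@,,
,,,,,,
,,,,,,
[29] ,,,,,,
,@@,,,
@@@@,,
@v@,@,
,,,,@,
,,@@,,
,,,,,,
,,,,,,
[30] ,,,,,,
,@@,,,
@@@@,,
@,>,@,
,,,,@,
,,@@,,
,,,,,,
,,,,,,
[31] ,,,,,,
,@@,,,
@@^@,,
@,,,@,
,,,,@,
,,@@,,
,,,,,,
,,,,,,
[32] ,,,,,,
,@@,,,
@<,@,,
@,,,@,
,,,,@,
,,@@,,
,,,,,,
,,,,,,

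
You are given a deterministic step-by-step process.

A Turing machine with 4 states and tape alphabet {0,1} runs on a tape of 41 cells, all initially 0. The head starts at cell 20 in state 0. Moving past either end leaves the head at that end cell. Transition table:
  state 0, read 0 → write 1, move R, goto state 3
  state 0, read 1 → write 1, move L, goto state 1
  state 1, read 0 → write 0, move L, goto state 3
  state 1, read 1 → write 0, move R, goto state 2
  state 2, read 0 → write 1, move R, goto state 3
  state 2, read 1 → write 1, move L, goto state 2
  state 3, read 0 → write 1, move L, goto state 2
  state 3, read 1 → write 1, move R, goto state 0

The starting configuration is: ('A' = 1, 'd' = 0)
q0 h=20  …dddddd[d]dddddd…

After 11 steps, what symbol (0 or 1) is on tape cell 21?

1

[0] q0 h=20  …dddddd[d]dddddd…
[1] q3 h=21  …dddddA[d]dddddd…
[2] q2 h=20  …dddddd[A]Addddd…
[3] q2 h=19  …dddddd[d]AAdddd…
[4] q3 h=20  …dddddA[A]Addddd…
[5] q0 h=21  …ddddAA[A]dddddd…
[6] q1 h=20  …dddddA[A]Addddd…
[7] q2 h=21  …ddddAd[A]dddddd…
[8] q2 h=20  …dddddA[d]Addddd…
[9] q3 h=21  …ddddAA[A]dddddd…
[10] q0 h=22  …dddAAA[d]dddddd…
[11] q3 h=23  …ddAAAA[d]dddddd…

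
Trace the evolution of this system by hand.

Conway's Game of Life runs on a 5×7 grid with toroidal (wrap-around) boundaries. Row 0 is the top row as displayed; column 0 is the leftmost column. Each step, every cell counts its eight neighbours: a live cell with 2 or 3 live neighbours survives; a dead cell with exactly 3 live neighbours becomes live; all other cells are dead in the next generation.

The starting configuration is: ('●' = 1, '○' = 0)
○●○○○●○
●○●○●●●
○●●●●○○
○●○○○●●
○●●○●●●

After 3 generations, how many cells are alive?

2

t=0: ○●○○○●○
●○●○●●●
○●●●●○○
○●○○○●●
○●●○●●●
t=1: ○○○○○○○
●○○○○○●
○○○○○○○
○○○○○○●
○●●○●○○
t=2: ●●○○○○○
○○○○○○○
●○○○○○●
○○○○○○○
○○○○○○○
t=3: ○○○○○○○
○●○○○○●
○○○○○○○
○○○○○○○
○○○○○○○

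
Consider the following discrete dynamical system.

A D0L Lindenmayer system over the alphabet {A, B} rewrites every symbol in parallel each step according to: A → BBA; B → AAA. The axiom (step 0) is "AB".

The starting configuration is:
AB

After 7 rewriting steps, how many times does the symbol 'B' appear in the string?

step 0: AB
step 1: BBAAAA
step 2: AAAAAABBABBABBABBA
step 3: BBABBABBABBABBABBAAAAAAABBAAAAAAABBAAAAAAABBAAAAAAABBA
step 4: AAAAAABBAAAAAAABBAAAAAAABBAAAAAAABBAAAAAAABBAAAAAAABBABBAB…ABBABBABBABBABBABBABBAAAAAAABBABBABBABBABBABBABBAAAAAAABBA  (len 162)
step 5: BBABBABBABBABBABBAAAAAAABBABBABBABBABBABBABBAAAAAAABBABBAB…ABBAAAAAAABBAAAAAAABBAAAAAAABBABBABBABBABBABBABBAAAAAAABBA  (len 486)
step 6: AAAAAABBAAAAAAABBAAAAAAABBAAAAAAABBAAAAAAABBAAAAAAABBABBAB…ABBAAAAAAABBAAAAAAABBAAAAAAABBABBABBABBABBABBABBAAAAAAABBA  (len 1458)
step 7: BBABBABBABBABBABBAAAAAAABBABBABBABBABBABBABBAAAAAAABBABBAB…ABBAAAAAAABBAAAAAAABBAAAAAAABBABBABBABBABBABBABBAAAAAAABBA  (len 4374)

1724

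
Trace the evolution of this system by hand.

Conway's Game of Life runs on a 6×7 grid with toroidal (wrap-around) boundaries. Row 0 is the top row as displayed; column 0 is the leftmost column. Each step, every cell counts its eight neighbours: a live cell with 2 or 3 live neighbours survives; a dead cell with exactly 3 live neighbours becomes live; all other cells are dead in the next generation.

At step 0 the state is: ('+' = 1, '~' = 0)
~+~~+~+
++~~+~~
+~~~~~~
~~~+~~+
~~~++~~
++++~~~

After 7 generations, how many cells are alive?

0) ~+~~+~+
++~~+~~
+~~~~~~
~~~+~~+
~~~++~~
++++~~~
1) ~~~~+++
~+~~~++
++~~~~+
~~~++~~
++~~+~~
++~~~+~
2) ~+~~+~~
~+~~+~~
~++~+~+
~~+++++
+++++++
~+~~~~~
3) +++~~~~
~+~~+~~
~+~~~~+
~~~~~~~
~~~~~~~
~~~~~~+
4) +++~~~~
~~~~~~~
+~~~~~~
~~~~~~~
~~~~~~~
++~~~~~
5) +~+~~~~
+~~~~~~
~~~~~~~
~~~~~~~
~~~~~~~
+~+~~~~
6) +~~~~~+
~+~~~~~
~~~~~~~
~~~~~~~
~~~~~~~
~~~~~~~
7) +~~~~~~
+~~~~~~
~~~~~~~
~~~~~~~
~~~~~~~
~~~~~~~

2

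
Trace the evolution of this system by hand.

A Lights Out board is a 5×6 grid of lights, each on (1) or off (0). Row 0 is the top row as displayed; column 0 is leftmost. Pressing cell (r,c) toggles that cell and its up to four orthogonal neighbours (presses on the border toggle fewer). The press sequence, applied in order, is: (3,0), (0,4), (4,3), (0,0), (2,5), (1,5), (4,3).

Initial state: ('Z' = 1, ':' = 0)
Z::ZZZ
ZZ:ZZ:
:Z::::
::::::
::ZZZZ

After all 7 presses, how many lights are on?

16

gen 0: Z::ZZZ
ZZ:ZZ:
:Z::::
::::::
::ZZZZ
gen 1: Z::ZZZ
ZZ:ZZ:
ZZ::::
ZZ::::
Z:ZZZZ
gen 2: Z:::::
ZZ:Z::
ZZ::::
ZZ::::
Z:ZZZZ
gen 3: Z:::::
ZZ:Z::
ZZ::::
ZZ:Z::
Z::::Z
gen 4: :Z::::
:Z:Z::
ZZ::::
ZZ:Z::
Z::::Z
gen 5: :Z::::
:Z:Z:Z
ZZ::ZZ
ZZ:Z:Z
Z::::Z
gen 6: :Z:::Z
:Z:ZZ:
ZZ::Z:
ZZ:Z:Z
Z::::Z
gen 7: :Z:::Z
:Z:ZZ:
ZZ::Z:
ZZ:::Z
Z:ZZZZ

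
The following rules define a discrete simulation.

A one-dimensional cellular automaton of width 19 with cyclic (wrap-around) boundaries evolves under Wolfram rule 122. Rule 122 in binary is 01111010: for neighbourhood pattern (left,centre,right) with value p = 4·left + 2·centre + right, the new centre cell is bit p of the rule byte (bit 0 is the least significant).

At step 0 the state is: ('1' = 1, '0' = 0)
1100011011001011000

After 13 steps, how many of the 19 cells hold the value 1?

8

[0] 1100011011001011000
[1] 1110111111110111101
[2] 0011100000011100111
[3] 1110110000110111101
[4] 0011111001111100111
[5] 1110001111000111101
[6] 0011011001101100111
[7] 1111111111111111101
[8] 0000000000000000111
[9] 1000000000000001101
[10] 1100000000000011111
[11] 0110000000000110000
[12] 1111000000001111000
[13] 1001100000011001101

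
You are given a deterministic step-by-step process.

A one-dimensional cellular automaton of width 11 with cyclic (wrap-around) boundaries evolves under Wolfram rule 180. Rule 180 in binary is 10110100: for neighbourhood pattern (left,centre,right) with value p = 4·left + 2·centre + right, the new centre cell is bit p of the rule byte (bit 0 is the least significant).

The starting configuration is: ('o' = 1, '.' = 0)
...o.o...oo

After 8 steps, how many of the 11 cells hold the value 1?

step 0: ...o.o...oo
step 1: o..oooo....
step 2: oo..oo.o...
step 3: ..o...ooo..
step 4: ..oo...o.o.
step 5: ....o..oooo
step 6: o...oo..oo.
step 7: oo....o...o
step 8: o.o...oo...

4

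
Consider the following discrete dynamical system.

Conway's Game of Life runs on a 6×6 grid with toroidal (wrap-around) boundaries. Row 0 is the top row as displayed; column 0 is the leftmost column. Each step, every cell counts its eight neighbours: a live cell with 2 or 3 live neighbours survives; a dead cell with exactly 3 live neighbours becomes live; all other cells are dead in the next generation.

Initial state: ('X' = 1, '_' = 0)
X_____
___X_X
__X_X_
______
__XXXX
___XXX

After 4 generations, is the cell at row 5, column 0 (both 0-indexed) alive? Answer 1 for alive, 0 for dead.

gen 0: X_____
___X_X
__X_X_
______
__XXXX
___XXX
gen 1: X__X__
___XXX
___XX_
__X__X
__X__X
X_X___
gen 2: XXXX__
__X__X
__X___
__X__X
X_XX_X
X_XX_X
gen 3: ______
X_____
_XXX__
X_X_XX
______
______
gen 4: ______
_XX___
__XXX_
X_X_XX
_____X
______

0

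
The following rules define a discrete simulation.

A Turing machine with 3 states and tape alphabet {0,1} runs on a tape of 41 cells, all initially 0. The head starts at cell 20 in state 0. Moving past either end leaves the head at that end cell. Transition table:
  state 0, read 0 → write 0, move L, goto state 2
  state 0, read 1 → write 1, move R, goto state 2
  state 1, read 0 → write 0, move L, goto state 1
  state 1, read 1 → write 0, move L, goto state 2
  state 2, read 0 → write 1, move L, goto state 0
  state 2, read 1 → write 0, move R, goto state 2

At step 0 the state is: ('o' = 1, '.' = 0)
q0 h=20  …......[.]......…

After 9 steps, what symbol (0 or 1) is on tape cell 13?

1

t=0: q0 h=20  …......[.]......…
t=1: q2 h=19  …......[.]......…
t=2: q0 h=18  …......[.]o.....…
t=3: q2 h=17  …......[.].o....…
t=4: q0 h=16  …......[.]o.o...…
t=5: q2 h=15  …......[.].o.o..…
t=6: q0 h=14  …......[.]o.o.o.…
t=7: q2 h=13  …......[.].o.o.o…
t=8: q0 h=12  …......[.]o.o.o.…
t=9: q2 h=11  …......[.].o.o.o…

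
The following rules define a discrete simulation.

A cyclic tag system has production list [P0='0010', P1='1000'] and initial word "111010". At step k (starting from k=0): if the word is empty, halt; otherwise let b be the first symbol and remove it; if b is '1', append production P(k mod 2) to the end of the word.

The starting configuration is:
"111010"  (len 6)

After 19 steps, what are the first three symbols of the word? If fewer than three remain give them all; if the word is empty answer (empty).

010

gen 0: "111010"  (len 6)
gen 1: "110100010"  (len 9)
gen 2: "101000101000"  (len 12)
gen 3: "010001010000010"  (len 15)
gen 4: "10001010000010"  (len 14)
gen 5: "00010100000100010"  (len 17)
gen 6: "0010100000100010"  (len 16)
gen 7: "010100000100010"  (len 15)
gen 8: "10100000100010"  (len 14)
gen 9: "01000001000100010"  (len 17)
gen 10: "1000001000100010"  (len 16)
gen 11: "0000010001000100010"  (len 19)
gen 12: "000010001000100010"  (len 18)
gen 13: "00010001000100010"  (len 17)
gen 14: "0010001000100010"  (len 16)
gen 15: "010001000100010"  (len 15)
gen 16: "10001000100010"  (len 14)
gen 17: "00010001000100010"  (len 17)
gen 18: "0010001000100010"  (len 16)
gen 19: "010001000100010"  (len 15)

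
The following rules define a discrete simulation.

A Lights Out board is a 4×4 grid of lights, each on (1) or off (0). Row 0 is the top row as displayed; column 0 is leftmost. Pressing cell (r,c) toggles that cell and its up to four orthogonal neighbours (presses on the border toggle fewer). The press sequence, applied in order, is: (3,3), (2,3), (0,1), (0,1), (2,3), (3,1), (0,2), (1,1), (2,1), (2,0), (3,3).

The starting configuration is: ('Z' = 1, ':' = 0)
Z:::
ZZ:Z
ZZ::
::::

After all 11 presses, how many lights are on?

10

[0] Z:::
ZZ:Z
ZZ::
::::
[1] Z:::
ZZ:Z
ZZ:Z
::ZZ
[2] Z:::
ZZ::
ZZZ:
::Z:
[3] :ZZ:
Z:::
ZZZ:
::Z:
[4] Z:::
ZZ::
ZZZ:
::Z:
[5] Z:::
ZZ:Z
ZZ:Z
::ZZ
[6] Z:::
ZZ:Z
Z::Z
ZZ:Z
[7] ZZZZ
ZZZZ
Z::Z
ZZ:Z
[8] Z:ZZ
:::Z
ZZ:Z
ZZ:Z
[9] Z:ZZ
:Z:Z
::ZZ
Z::Z
[10] Z:ZZ
ZZ:Z
ZZZZ
:::Z
[11] Z:ZZ
ZZ:Z
ZZZ:
::Z:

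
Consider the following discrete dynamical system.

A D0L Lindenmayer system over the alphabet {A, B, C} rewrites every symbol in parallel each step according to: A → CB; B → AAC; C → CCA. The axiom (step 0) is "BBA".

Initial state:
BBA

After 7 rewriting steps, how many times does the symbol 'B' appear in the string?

314

0) BBA
1) AACAACCB
2) CBCBCCACBCBCCACCAAAC
3) CCAAACCCAAACCCACCACBCCAAACCCAAACCCACCACBCCACCACBCBCBCCA
4) CCACCACBCBCBCCACCACCACBCBCBCCACCACCACBCCACCACBCCAAACCCACCA…CBCCACCACBCCAAACCCACCACBCCACCACBCCAAACCCAAACCCAAACCCACCACB  (len 146)
5) CCACCACBCCACCACBCCAAACCCAAACCCAAACCCACCACBCCACCACBCCACCACB…BCBCCACCACCACBCBCBCCACCACCACBCBCBCCACCACCACBCCACCACBCCAAAC  (len 397)
6) CCACCACBCCACCACBCCAAACCCACCACBCCACCACBCCAAACCCACCACBCBCBCC…CACCACBCCACCACBCCAAACCCACCACBCCACCACBCCAAACCCACCACBCBCBCCA  (len 1067)
7) CCACCACBCCACCACBCCAAACCCACCACBCCACCACBCCAAACCCACCACBCBCBCC…CCCACCACBCBCBCCACCACCACBCCACCACBCCAAACCCAAACCCAAACCCACCACB  (len 2887)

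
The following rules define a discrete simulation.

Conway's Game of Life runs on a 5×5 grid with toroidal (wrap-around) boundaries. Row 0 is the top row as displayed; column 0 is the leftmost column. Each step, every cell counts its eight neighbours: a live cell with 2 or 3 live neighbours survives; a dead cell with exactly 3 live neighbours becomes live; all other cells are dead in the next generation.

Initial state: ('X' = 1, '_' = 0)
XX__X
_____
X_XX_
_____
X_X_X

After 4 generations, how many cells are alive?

5

gen 0: XX__X
_____
X_XX_
_____
X_X_X
gen 1: _X_XX
__XX_
_____
X_X__
___XX
gen 2: X____
__XXX
_XXX_
___XX
_X___
gen 3: XXXXX
X___X
XX___
XX_XX
X___X
gen 4: __X__
_____
__XX_
__XX_
_____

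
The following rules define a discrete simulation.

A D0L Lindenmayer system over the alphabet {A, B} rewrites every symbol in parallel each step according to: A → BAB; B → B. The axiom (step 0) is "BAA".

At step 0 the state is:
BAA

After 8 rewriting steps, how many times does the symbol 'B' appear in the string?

33

step 0: BAA
step 1: BBABBAB
step 2: BBBABBBBABB
step 3: BBBBABBBBBBABBB
step 4: BBBBBABBBBBBBBABBBB
step 5: BBBBBBABBBBBBBBBBABBBBB
step 6: BBBBBBBABBBBBBBBBBBBABBBBBB
step 7: BBBBBBBBABBBBBBBBBBBBBBABBBBBBB
step 8: BBBBBBBBBABBBBBBBBBBBBBBBBABBBBBBBB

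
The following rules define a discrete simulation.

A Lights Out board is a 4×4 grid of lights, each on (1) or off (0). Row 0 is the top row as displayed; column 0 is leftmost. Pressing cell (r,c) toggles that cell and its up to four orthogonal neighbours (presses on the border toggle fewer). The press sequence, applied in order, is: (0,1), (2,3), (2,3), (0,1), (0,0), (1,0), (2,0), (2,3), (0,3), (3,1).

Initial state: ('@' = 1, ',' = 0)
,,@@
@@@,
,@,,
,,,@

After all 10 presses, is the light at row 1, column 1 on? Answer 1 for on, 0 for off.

step 0: ,,@@
@@@,
,@,,
,,,@
step 1: @@,@
@,@,
,@,,
,,,@
step 2: @@,@
@,@@
,@@@
,,,,
step 3: @@,@
@,@,
,@,,
,,,@
step 4: ,,@@
@@@,
,@,,
,,,@
step 5: @@@@
,@@,
,@,,
,,,@
step 6: ,@@@
@,@,
@@,,
,,,@
step 7: ,@@@
,,@,
,,,,
@,,@
step 8: ,@@@
,,@@
,,@@
@,,,
step 9: ,@,,
,,@,
,,@@
@,,,
step 10: ,@,,
,,@,
,@@@
,@@,

0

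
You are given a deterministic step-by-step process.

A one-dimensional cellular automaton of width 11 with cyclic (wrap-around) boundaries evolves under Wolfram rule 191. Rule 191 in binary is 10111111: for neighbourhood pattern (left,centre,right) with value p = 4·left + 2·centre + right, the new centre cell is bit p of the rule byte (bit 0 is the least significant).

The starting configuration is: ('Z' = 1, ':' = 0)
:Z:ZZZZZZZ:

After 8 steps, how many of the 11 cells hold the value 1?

10

0) :Z:ZZZZZZZ:
1) ZZZZZZZZZ:Z
2) ZZZZZZZZ:ZZ
3) ZZZZZZZ:ZZZ
4) ZZZZZZ:ZZZZ
5) ZZZZZ:ZZZZZ
6) ZZZZ:ZZZZZZ
7) ZZZ:ZZZZZZZ
8) ZZ:ZZZZZZZZ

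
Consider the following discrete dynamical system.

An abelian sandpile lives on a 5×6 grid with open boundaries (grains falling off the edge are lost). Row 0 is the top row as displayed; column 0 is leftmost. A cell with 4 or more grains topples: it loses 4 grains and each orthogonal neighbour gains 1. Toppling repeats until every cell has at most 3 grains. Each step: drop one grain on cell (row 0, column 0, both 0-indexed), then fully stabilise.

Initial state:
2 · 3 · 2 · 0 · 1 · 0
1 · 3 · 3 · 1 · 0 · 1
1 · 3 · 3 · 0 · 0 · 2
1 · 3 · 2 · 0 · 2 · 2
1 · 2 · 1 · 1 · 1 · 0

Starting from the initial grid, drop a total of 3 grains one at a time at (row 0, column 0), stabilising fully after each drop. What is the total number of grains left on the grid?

41

step 0: 2 · 3 · 2 · 0 · 1 · 0
1 · 3 · 3 · 1 · 0 · 1
1 · 3 · 3 · 0 · 0 · 2
1 · 3 · 2 · 0 · 2 · 2
1 · 2 · 1 · 1 · 1 · 0
step 1: 3 · 3 · 2 · 0 · 1 · 0
1 · 3 · 3 · 1 · 0 · 1
1 · 3 · 3 · 0 · 0 · 2
1 · 3 · 2 · 0 · 2 · 2
1 · 2 · 1 · 1 · 1 · 0
step 2: 1 · 2 · 0 · 1 · 1 · 0
3 · 2 · 2 · 2 · 0 · 1
2 · 2 · 2 · 1 · 0 · 2
2 · 1 · 0 · 1 · 2 · 2
1 · 3 · 2 · 1 · 1 · 0
step 3: 2 · 2 · 0 · 1 · 1 · 0
3 · 2 · 2 · 2 · 0 · 1
2 · 2 · 2 · 1 · 0 · 2
2 · 1 · 0 · 1 · 2 · 2
1 · 3 · 2 · 1 · 1 · 0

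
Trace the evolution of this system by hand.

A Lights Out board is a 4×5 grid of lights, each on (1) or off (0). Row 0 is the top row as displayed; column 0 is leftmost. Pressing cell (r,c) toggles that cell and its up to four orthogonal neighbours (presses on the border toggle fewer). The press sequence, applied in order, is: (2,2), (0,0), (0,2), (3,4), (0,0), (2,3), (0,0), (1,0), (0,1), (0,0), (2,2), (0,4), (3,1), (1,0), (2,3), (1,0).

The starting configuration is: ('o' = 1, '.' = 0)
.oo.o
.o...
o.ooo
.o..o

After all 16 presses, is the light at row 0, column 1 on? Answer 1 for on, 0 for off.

1

[0] .oo.o
.o...
o.ooo
.o..o
[1] .oo.o
.oo..
oo..o
.oo.o
[2] o.o.o
ooo..
oo..o
.oo.o
[3] oo.oo
oo...
oo..o
.oo.o
[4] oo.oo
oo...
oo...
.ooo.
[5] ...oo
.o...
oo...
.ooo.
[6] ...oo
.o.o.
ooooo
.oo..
[7] oo.oo
oo.o.
ooooo
.oo..
[8] .o.oo
...o.
.oooo
.oo..
[9] o.ooo
.o.o.
.oooo
.oo..
[10] .oooo
oo.o.
.oooo
.oo..
[11] .oooo
oooo.
....o
.o...
[12] .oo..
ooooo
....o
.o...
[13] .oo..
ooooo
.o..o
o.o..
[14] ooo..
..ooo
oo..o
o.o..
[15] ooo..
..o.o
oooo.
o.oo.
[16] .oo..
ooo.o
.ooo.
o.oo.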